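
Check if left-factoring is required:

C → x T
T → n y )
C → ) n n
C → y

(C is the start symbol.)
Left-factoring is needed when two productions for the same non-terminal
share a common prefix on the right-hand side.

Productions for C:
  C → x T
  C → ) n n
  C → y

No common prefixes found.

Answer: No, left-factoring is not needed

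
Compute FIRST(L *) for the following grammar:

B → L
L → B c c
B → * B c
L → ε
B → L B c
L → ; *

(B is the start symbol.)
FIRST sets of the non-terminals involved (from the grammar, by fixed-point iteration):
  FIRST(L) = { '*', ';', 'c', ε }

To compute FIRST(L *), process the symbols left to right:
Symbol L is a non-terminal. Add FIRST(L) \ {ε} = { '*', ';', 'c' }
L is nullable (ε ∈ FIRST(L)), continue to the next symbol.
Symbol * is a terminal. Add '*' and stop.
FIRST(L *) = { '*', ';', 'c' }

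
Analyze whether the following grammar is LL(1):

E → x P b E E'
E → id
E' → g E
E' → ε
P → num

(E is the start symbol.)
No. Predict set conflict for E': { 'g' }

A grammar is LL(1) if for each non-terminal N with multiple productions, the predict sets of those productions are pairwise disjoint, where PREDICT(N → α) = (FIRST(α) \ {ε}) ∪ (FOLLOW(N) if α ⇒* ε).

Relevant sets:
  FOLLOW(E') = { $, 'g' }

For E:
  PREDICT(E → x P b E E') = { 'x' }
  PREDICT(E → id) = { 'id' }
For E':
  PREDICT(E' → g E) = { 'g' }
  PREDICT(E' → ε) = { $, 'g' }
P has a single production, so nothing to check there.

Conflict found: Predict set conflict for E': { 'g' }
The grammar is NOT LL(1).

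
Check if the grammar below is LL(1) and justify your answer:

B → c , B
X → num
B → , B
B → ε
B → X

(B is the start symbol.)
Yes, the grammar is LL(1).

A grammar is LL(1) if for each non-terminal N with multiple productions, the predict sets of those productions are pairwise disjoint, where PREDICT(N → α) = (FIRST(α) \ {ε}) ∪ (FOLLOW(N) if α ⇒* ε).

Relevant sets:
  FIRST(X) = { 'num' }
  FOLLOW(B) = { $ }

For B:
  PREDICT(B → c ',' B) = { 'c' }
  PREDICT(B → ',' B) = { ',' }
  PREDICT(B → ε) = { $ }
  PREDICT(B → X) = { 'num' }
X has a single production, so nothing to check there.

All predict sets are disjoint. The grammar IS LL(1).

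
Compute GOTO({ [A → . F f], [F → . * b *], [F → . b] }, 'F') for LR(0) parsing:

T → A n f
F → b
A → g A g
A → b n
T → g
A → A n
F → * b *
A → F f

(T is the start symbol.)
GOTO(I, 'F') = CLOSURE({ [A → αX.β] : [A → α.Xβ] ∈ I, X = 'F' })

Items with dot before 'F', with the dot advanced:
  [A → . F f] → [A → F . f]
Closure adds nothing (no advanced item has the dot before a non-terminal).

GOTO = { [A → F . f] }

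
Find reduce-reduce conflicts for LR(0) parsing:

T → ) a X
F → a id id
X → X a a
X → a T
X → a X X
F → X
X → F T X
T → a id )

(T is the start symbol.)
Yes — I8: [F → X .] vs [T → ) a X .]; I16: [F → X .] vs [X → a X X .]; I22: [F → X .] vs [X → F T X .]

A reduce-reduce conflict occurs when an LR(0) state has two complete items [A → α .] and [B → β .] — both call for a reduction, and with no lookahead the parser cannot choose between them.

Augment with T' → T and build the canonical LR(0) collection (I0 = CLOSURE({[T' → . T]}), then GOTO on every symbol after a dot until no new states appear). It has 23 states:
  I0: { [T → . ) a X], [T → . a id )], [T' → . T] }  — shift
  I1: { [T → ) . a X] }  — shift
  I2: { [T' → T .] }  — accept
  I3: { [T → a . id )] }  — shift
  I4: { [T → a id . )] }  — shift
  I5: { [T → a id ) .] }  — reduce
  I6: { [F → . X], [F → . a id id], [T → ) a . X], [X → . F T X], [X → . X a a], [X → . a T], [X → . a X X] }  — shift
  I7: { [T → . ) a X], [T → . a id )], [X → F . T X] }  — shift
  I8: { [F → X .], [T → ) a X .], [X → X . a a] }  — shift, 2 reduces
  I9: { [F → . X], [F → . a id id], [F → a . id id], [T → . ) a X], [T → . a id )], [X → . F T X], [X → . X a a], [X → . a T], [X → . a X X], [X → a . T], [X → a . X X] }  — shift
  I10: { [X → a T .] }  — reduce
  I11: { [F → . X], [F → . a id id], [F → X .], [X → . F T X], [X → . X a a], [X → . a T], [X → . a X X], [X → X . a a], [X → a X . X] }  — shift, reduce
  I12: { [F → . X], [F → . a id id], [F → a . id id], [T → . ) a X], [T → . a id )], [T → a . id )], [X → . F T X], [X → . X a a], [X → . a T], [X → . a X X], [X → a . T], [X → a . X X] }  — shift
  I13: { [F → a id . id] }  — shift
  I14: { [F → a id id .] }  — reduce
  I15: { [F → a id . id], [T → a id . )] }  — shift
  I16: { [F → X .], [X → X . a a], [X → a X X .] }  — shift, 2 reduces
  I17: { [F → . X], [F → . a id id], [F → a . id id], [T → . ) a X], [T → . a id )], [X → . F T X], [X → . X a a], [X → . a T], [X → . a X X], [X → X a . a], [X → a . T], [X → a . X X] }  — shift
  I18: { [F → . X], [F → . a id id], [F → a . id id], [T → . ) a X], [T → . a id )], [T → a . id )], [X → . F T X], [X → . X a a], [X → . a T], [X → . a X X], [X → X a a .], [X → a . T], [X → a . X X] }  — shift, reduce
  I19: { [X → X a . a] }  — shift
  I20: { [X → X a a .] }  — reduce
  I21: { [F → . X], [F → . a id id], [X → . F T X], [X → . X a a], [X → . a T], [X → . a X X], [X → F T . X] }  — shift
  I22: { [F → X .], [X → F T X .], [X → X . a a] }  — shift, 2 reduces

I8 contains complete items [F → X .], [T → ) a X .] — reduce-reduce conflict.
I16 contains complete items [F → X .], [X → a X X .] — reduce-reduce conflict.
I22 contains complete items [F → X .], [X → F T X .] — reduce-reduce conflict.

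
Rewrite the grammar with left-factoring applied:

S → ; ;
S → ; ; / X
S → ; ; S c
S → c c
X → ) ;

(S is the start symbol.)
S → ; ; S'
S' → ε
S' → / X
S' → S c
S → c c
X → ) ;

Left-factoring transforms A → αβ₁ | αβ₂ into A → αA' and A' → β₁ | β₂
(α is the longest common prefix among the alternatives). Repeat until
no nonterminal has two alternatives with a common prefix.

Round 1: S has alternatives sharing prefix '; ;'. Introduce S': S → ; ; S'
  Add: S' → ε
  Add: S' → / X
  Add: S' → S c

No remaining common prefixes — done.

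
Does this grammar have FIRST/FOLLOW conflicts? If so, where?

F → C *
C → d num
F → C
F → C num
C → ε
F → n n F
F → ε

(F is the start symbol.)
No FIRST/FOLLOW conflicts.

A FIRST/FOLLOW conflict occurs when a non-terminal N has a nullable alternative N → β (β ⇒* ε) and another alternative N → α with FIRST(α) ∩ FOLLOW(N) ≠ ∅: on such a lookahead the parser cannot decide between expanding α and letting N vanish via β.

Nullable non-terminals: C, F.
FIRST sets used below: FIRST(C) = { 'd', ε }

C: nullable alternative(s) C → ε; FOLLOW(C) = { $, '*', 'num' }
  C → d num: FIRST \ {ε} = { 'd' } — disjoint from FOLLOW(C)
  C → ε: FIRST \ {ε} = { } — this is the only nullable alternative, skip

F: nullable alternative(s) F → C, F → ε; FOLLOW(F) = { $ }
  F → C *: FIRST \ {ε} = { '*', 'd' } — disjoint from FOLLOW(F)
  F → C: FIRST \ {ε} = { 'd' } — disjoint from FOLLOW(F)
  F → C num: FIRST \ {ε} = { 'd', 'num' } — disjoint from FOLLOW(F)
  F → n n F: FIRST \ {ε} = { 'n' } — disjoint from FOLLOW(F)
  F → ε: FIRST \ {ε} = { } — disjoint from FOLLOW(F)

No FIRST/FOLLOW conflicts found.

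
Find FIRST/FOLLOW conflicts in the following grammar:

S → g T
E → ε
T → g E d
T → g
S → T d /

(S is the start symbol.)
No FIRST/FOLLOW conflicts.

Nullable non-terminals: E.
E has a nullable alternative but only one production, so nothing to check.

S, T have no nullable alternative, so no FIRST/FOLLOW check is needed there.

No FIRST/FOLLOW conflicts found.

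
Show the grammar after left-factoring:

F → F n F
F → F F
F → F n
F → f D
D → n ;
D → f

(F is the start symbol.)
F → F F'
F' → n F''
F'' → F
F'' → ε
F' → F
F → f D
D → n ;
D → f

Left-factoring transforms A → αβ₁ | αβ₂ into A → αA' and A' → β₁ | β₂
(α is the longest common prefix among the alternatives). Repeat until
no nonterminal has two alternatives with a common prefix.

Round 1: F has alternatives sharing prefix 'F'. Introduce F': F → F F'
  Add: F' → n F
  Add: F' → F
  Add: F' → n

Round 2: F' has alternatives sharing prefix 'n'. Introduce F'': F' → n F''
  Add: F'' → F
  Add: F'' → ε

No remaining common prefixes — done.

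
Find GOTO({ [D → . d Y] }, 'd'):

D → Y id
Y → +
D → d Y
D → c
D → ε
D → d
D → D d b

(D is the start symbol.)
GOTO(I, 'd') = CLOSURE({ [A → αX.β] : [A → α.Xβ] ∈ I, X = 'd' })

Items with dot before 'd', with the dot advanced:
  [D → . d Y] → [D → d . Y]
Closure of the advanced items:
  [D → d . Y] has the dot before Y: add [Y → . +]

GOTO = { [D → d . Y], [Y → . +] }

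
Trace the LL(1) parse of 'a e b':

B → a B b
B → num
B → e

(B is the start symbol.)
LL(1) parsing maintains a stack (initially the start symbol over $) and the input. At each step: if the stack top is a terminal, match it against the current input token; if it is a non-terminal N, replace it with the RHS of M[N, lookahead] (the unique production whose predict set contains the lookahead).

Stack is shown with the top on the left.

Stack    Input    Action
------------------------
B $      a e b $  output B → a B b
a B b $  a e b $  match 'a'
B b $    e b $    output B → e
e b $    e b $    match 'e'
b $      b $      match 'b'
$        $        accept

The string is accepted.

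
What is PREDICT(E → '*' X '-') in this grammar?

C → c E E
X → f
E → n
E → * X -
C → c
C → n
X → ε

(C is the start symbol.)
PREDICT(E → '*' X '-') = (FIRST(RHS) \ {ε}) ∪ (FOLLOW(E) if ε ∈ FIRST(RHS), i.e. RHS ⇒* ε)
FIRST('*' X '-') = { '*' }
ε ∉ FIRST('*' X '-'), so FOLLOW(E) is not added.
PREDICT(E → '*' X '-') = { '*' }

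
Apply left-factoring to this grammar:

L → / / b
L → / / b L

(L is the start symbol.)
Left-factoring transforms A → αβ₁ | αβ₂ into A → αA' and A' → β₁ | β₂
(α is the longest common prefix among the alternatives). Repeat until
no nonterminal has two alternatives with a common prefix.

Round 1: L has alternatives sharing prefix '/ / b'. Introduce L': L → / / b L'
  Add: L' → ε
  Add: L' → L

No remaining common prefixes — done.

Resulting grammar:
L → / / b L'
L' → ε
L' → L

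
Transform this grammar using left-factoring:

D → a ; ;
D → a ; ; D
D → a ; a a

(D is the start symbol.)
Left-factoring transforms A → αβ₁ | αβ₂ into A → αA' and A' → β₁ | β₂
(α is the longest common prefix among the alternatives). Repeat until
no nonterminal has two alternatives with a common prefix.

Round 1: D has alternatives sharing prefix 'a ;'. Introduce D': D → a ; D'
  Add: D' → ;
  Add: D' → ; D
  Add: D' → a a

Round 2: D' has alternatives sharing prefix ';'. Introduce D'': D' → ; D''
  Add: D'' → ε
  Add: D'' → D

No remaining common prefixes — done.

Resulting grammar:
D → a ; D'
D' → ; D''
D'' → ε
D'' → D
D' → a a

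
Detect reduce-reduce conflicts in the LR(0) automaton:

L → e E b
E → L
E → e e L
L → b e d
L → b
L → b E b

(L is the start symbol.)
Yes — I8: [E → L .] vs [E → e e L .]

A reduce-reduce conflict occurs when an LR(0) state has two complete items [A → α .] and [B → β .] — both call for a reduction, and with no lookahead the parser cannot choose between them.

Augment with L' → L and build the canonical LR(0) collection (I0 = CLOSURE({[L' → . L]}), then GOTO on every symbol after a dot until no new states appear). It has 14 states:
  I0: { [L → . b E b], [L → . b e d], [L → . b], [L → . e E b], [L' → . L] }  — shift
  I1: { [L' → L .] }  — accept
  I2: { [E → . L], [E → . e e L], [L → . b E b], [L → . b e d], [L → . b], [L → . e E b], [L → b . E b], [L → b . e d], [L → b .] }  — shift, reduce
  I3: { [E → . L], [E → . e e L], [L → . b E b], [L → . b e d], [L → . b], [L → . e E b], [L → e . E b] }  — shift
  I4: { [L → e E . b] }  — shift
  I5: { [E → L .] }  — reduce
  I6: { [E → . L], [E → . e e L], [E → e . e L], [L → . b E b], [L → . b e d], [L → . b], [L → . e E b], [L → e . E b] }  — shift
  I7: { [E → . L], [E → . e e L], [E → e . e L], [E → e e . L], [L → . b E b], [L → . b e d], [L → . b], [L → . e E b], [L → e . E b] }  — shift
  I8: { [E → L .], [E → e e L .] }  — 2 reduces
  I9: { [L → e E b .] }  — reduce
  I10: { [L → b E . b] }  — shift
  I11: { [E → . L], [E → . e e L], [E → e . e L], [L → . b E b], [L → . b e d], [L → . b], [L → . e E b], [L → b e . d], [L → e . E b] }  — shift
  I12: { [L → b e d .] }  — reduce
  I13: { [L → b E b .] }  — reduce

I8 contains complete items [E → L .], [E → e e L .] — reduce-reduce conflict.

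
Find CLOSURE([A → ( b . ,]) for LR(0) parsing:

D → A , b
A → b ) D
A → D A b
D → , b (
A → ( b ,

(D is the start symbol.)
Start with: [A → ( b . ,]
The dot precedes the terminal ',', so nothing is added.

CLOSURE = { [A → ( b . ,] }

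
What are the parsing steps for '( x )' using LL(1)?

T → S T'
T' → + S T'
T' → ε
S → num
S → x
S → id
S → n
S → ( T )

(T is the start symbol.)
LL(1) parsing maintains a stack (initially the start symbol over $) and the input. At each step: if the stack top is a terminal, match it against the current input token; if it is a non-terminal N, replace it with the RHS of M[N, lookahead] (the unique production whose predict set contains the lookahead).

Stack is shown with the top on the left.

Stack        Input    Action
----------------------------
T $          ( x ) $  output T → S T'
S T' $       ( x ) $  output S → ( T )
( T ) T' $   ( x ) $  match '('
T ) T' $     x ) $    output T → S T'
S T' ) T' $  x ) $    output S → x
x T' ) T' $  x ) $    match 'x'
T' ) T' $    ) $      output T' → ε
) T' $       ) $      match ')'
T' $         $        output T' → ε
$            $        accept

The string is accepted.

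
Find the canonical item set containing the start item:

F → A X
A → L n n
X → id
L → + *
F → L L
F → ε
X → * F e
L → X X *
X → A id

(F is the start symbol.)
{ [A → . L n n], [F → . A X], [F → . L L], [F → .], [F' → . F], [L → . + *], [L → . X X *], [X → . * F e], [X → . A id], [X → . id] }

First, augment the grammar with F' → F
I₀ = CLOSURE({ [F' → . F] }):
  [F' → . F] has the dot before F: add [F → . A X], [F → . L L], [F → .]
  [F → . A X] has the dot before A: add [A → . L n n]
  [F → . L L] has the dot before L: add [L → . + *], [L → . X X *]
  [L → . X X *] has the dot before X: add [X → . id], [X → . * F e], [X → . A id]
No further items can be added.

I₀ = { [A → . L n n], [F → . A X], [F → . L L], [F → .], [F' → . F], [L → . + *], [L → . X X *], [X → . * F e], [X → . A id], [X → . id] }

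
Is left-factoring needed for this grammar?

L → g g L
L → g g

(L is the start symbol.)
Yes, L has productions with common prefix 'g g'

Left-factoring is needed when two productions for the same non-terminal
share a common prefix on the right-hand side.

Productions for L:
  L → g g L
  L → g g

Found common prefix 'g g' in productions for L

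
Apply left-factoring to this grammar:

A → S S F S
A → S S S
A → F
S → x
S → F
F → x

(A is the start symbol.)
Left-factoring transforms A → αβ₁ | αβ₂ into A → αA' and A' → β₁ | β₂
(α is the longest common prefix among the alternatives). Repeat until
no nonterminal has two alternatives with a common prefix.

Round 1: A has alternatives sharing prefix 'S S'. Introduce A': A → S S A'
  Add: A' → F S
  Add: A' → S

No remaining common prefixes — done.

Resulting grammar:
A → S S A'
A' → F S
A' → S
A → F
S → x
S → F
F → x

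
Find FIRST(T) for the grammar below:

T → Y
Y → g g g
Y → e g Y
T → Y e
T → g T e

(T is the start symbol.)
{ 'e', 'g' }

FIRST sets of the other non-terminals involved (by the same procedure, iterated to a fixed point):
  FIRST(Y) = { 'e', 'g' }

From T → Y:
  - Y is a non-terminal: add FIRST(Y) \ {ε} = { 'e', 'g' }
    Y is not nullable, so stop
From T → Y e:
  - Y is a non-terminal: add FIRST(Y) \ {ε} = { 'e', 'g' }
    Y is not nullable, so stop
From T → g T e:
  - g is a terminal: add 'g' and stop

Collecting: FIRST(T) = { 'e', 'g' }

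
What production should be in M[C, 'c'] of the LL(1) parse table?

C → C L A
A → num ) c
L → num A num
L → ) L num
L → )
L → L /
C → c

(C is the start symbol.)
To find M[C, 'c'], we find productions for C where 'c' is in the predict set (PREDICT(N → α) = (FIRST(α) \ {ε}) ∪ (FOLLOW(N) if α ⇒* ε)).

Relevant sets:
  FIRST(C) = { 'c' }

C → C L A: PREDICT = { 'c' }
  'c' is in predict set, so this production goes in M[C, 'c']
C → c: PREDICT = { 'c' }
  'c' is in predict set, so this production goes in M[C, 'c']

M[C, 'c'] = C → C L A, C → c  (a multiply-defined cell — the grammar is not LL(1))

Answer: C → C L A, C → c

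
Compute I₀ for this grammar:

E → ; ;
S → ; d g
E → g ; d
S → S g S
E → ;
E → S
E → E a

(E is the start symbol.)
First, augment the grammar with E' → E
I₀ = CLOSURE({ [E' → . E] }):
  [E' → . E] has the dot before E: add [E → . ; ;], [E → . g ; d], [E → . ;], [E → . S], [E → . E a]
  [E → . S] has the dot before S: add [S → . ; d g], [S → . S g S]
No further items can be added.

I₀ = { [E → . ; ;], [E → . ;], [E → . E a], [E → . S], [E → . g ; d], [E' → . E], [S → . ; d g], [S → . S g S] }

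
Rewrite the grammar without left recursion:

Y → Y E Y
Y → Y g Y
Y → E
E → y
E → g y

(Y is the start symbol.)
Y → E Y'
Y' → E Y Y'
Y' → g Y Y'
Y' → ε
E → y
E → g y

Y is directly left-recursive. The standard transformation for
  A → A α₁ | ... | A α_m | β₁ | ... | β_n
is
  A  → β₁ A' | ... | β_n A'
  A' → α₁ A' | ... | α_m A' | ε

Y → E becomes Y → E Y'
Y → Y E Y becomes Y' → E Y Y'
Y → Y g Y becomes Y' → g Y Y'
Add Y' → ε

Productions for other non-terminals are unchanged:
  E → y
  E → g y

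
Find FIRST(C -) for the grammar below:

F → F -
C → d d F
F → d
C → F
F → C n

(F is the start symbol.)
{ 'd' }

FIRST sets of the non-terminals involved (from the grammar, by fixed-point iteration):
  FIRST(C) = { 'd' }

To compute FIRST(C -), process the symbols left to right:
Symbol C is a non-terminal. Add FIRST(C) \ {ε} = { 'd' }
C is not nullable (ε ∉ FIRST(C)), so stop here.
FIRST(C -) = { 'd' }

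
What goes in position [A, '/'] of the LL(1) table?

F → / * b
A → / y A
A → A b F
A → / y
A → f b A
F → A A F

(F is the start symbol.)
To find M[A, '/'], we find productions for A where '/' is in the predict set (PREDICT(N → α) = (FIRST(α) \ {ε}) ∪ (FOLLOW(N) if α ⇒* ε)).

Relevant sets:
  FIRST(A) = { '/', 'f' }

A → / y A: PREDICT = { '/' }
  '/' is in predict set, so this production goes in M[A, '/']
A → A b F: PREDICT = { '/', 'f' }
  '/' is in predict set, so this production goes in M[A, '/']
A → / y: PREDICT = { '/' }
  '/' is in predict set, so this production goes in M[A, '/']
A → f b A: PREDICT = { 'f' }

M[A, '/'] = A → / y A, A → A b F, A → / y  (a multiply-defined cell — the grammar is not LL(1))

Answer: A → / y A, A → A b F, A → / y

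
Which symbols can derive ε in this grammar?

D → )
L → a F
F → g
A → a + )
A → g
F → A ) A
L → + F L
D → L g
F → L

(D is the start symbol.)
A non-terminal is nullable if it can derive ε (the empty string): either it has an ε-production, or it has a production whose right-hand side consists entirely of nullable non-terminals.

There are no ε-productions, so no non-terminal can derive ε.
No non-terminals are nullable.

Answer: None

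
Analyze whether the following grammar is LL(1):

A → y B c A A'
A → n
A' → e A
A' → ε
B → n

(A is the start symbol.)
Relevant sets:
  FOLLOW(A') = { $, 'e' }

For A:
  PREDICT(A → y B c A A') = { 'y' }
  PREDICT(A → n) = { 'n' }
For A':
  PREDICT(A' → e A) = { 'e' }
  PREDICT(A' → ε) = { $, 'e' }
B has a single production, so nothing to check there.

Conflict found: Predict set conflict for A': { 'e' }
The grammar is NOT LL(1).

Answer: No. Predict set conflict for A': { 'e' }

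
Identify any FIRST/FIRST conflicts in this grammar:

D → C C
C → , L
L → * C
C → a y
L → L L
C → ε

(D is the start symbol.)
A FIRST/FIRST conflict occurs when two productions N → α and N → β for the same non-terminal have FIRST(α) ∩ FIRST(β) ≠ ∅ (with ε ∈ FIRST of a nullable right-hand side, so two nullable alternatives also conflict).

FIRST sets of the non-terminals at (or reachable through a nullable prefix from) the front of some alternative:
  FIRST(L) = { '*' }

Productions for C:
  C → , L: FIRST = { ',' }
  C → a y: FIRST = { 'a' }
  C → ε: FIRST = { ε }
Productions for L:
  L → * C: FIRST = { '*' }
  L → L L: FIRST = { '*' }
D has only one production, so no FIRST/FIRST conflict is possible there.

Conflict for L: L → * C and L → L L
  Overlap: { '*' }

Answer: Yes. L → '*' C / L → L L on { '*' }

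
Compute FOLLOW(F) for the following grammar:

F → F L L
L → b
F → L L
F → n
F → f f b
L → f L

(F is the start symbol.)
To compute FOLLOW(F), find every occurrence of F on a right-hand side N → α F β: add FIRST(β) \ {ε}, and if β is empty or nullable also add FOLLOW(N). Iterate to a fixed point.

F is the start symbol, so $ ∈ FOLLOW(F).
In F → F L L: F is followed by L L, add FIRST(L L) \ {ε} = { 'b', 'f' }

Taking the union: FOLLOW(F) = { $, 'b', 'f' }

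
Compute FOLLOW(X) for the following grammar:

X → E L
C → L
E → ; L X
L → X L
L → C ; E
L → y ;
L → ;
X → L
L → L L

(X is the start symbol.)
{ $, ';', 'y' }

To compute FOLLOW(X), find every occurrence of X on a right-hand side N → α X β: add FIRST(β) \ {ε}, and if β is empty or nullable also add FOLLOW(N). Iterate to a fixed point.

X is the start symbol, so $ ∈ FOLLOW(X).
In E → ; L X: X is at the end, add FOLLOW(E)
In L → X L: X is followed by L, add FIRST(L) \ {ε} = { ';', 'y' }

The FOLLOW sets referred to above (computed the same way, to a fixed point):
  FOLLOW(E) = { $, ';', 'y' }

Taking the union: FOLLOW(X) = { $, ';', 'y' }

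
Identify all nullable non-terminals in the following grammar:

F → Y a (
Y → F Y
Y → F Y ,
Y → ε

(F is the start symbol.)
ε-productions: Y → ε
So Y is immediately nullable.
No further non-terminal can be added: every production for the remaining non-terminals contains a terminal or a non-nullable non-terminal.
Nullable = { 'Y' }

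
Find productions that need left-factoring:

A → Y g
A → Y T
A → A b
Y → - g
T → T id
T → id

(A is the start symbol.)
Left-factoring is needed when two productions for the same non-terminal
share a common prefix on the right-hand side.

Productions for A:
  A → Y g
  A → Y T
  A → A b
Productions for T:
  T → T id
  T → id

Found common prefix 'Y' in productions for A

Answer: Yes, A has productions with common prefix 'Y'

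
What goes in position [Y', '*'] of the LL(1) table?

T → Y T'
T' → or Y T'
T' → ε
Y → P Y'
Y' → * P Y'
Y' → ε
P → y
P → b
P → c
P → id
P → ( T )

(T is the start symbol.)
Y' → * P Y'

To find M[Y', '*'], we find productions for Y' where '*' is in the predict set (PREDICT(N → α) = (FIRST(α) \ {ε}) ∪ (FOLLOW(N) if α ⇒* ε)).

Relevant sets:
  FOLLOW(Y') = { $, ')', 'or' }

Y' → * P Y': PREDICT = { '*' }
  '*' is in predict set, so this production goes in M[Y', '*']
Y' → ε: PREDICT = { $, ')', 'or' }

M[Y', '*'] = Y' → * P Y'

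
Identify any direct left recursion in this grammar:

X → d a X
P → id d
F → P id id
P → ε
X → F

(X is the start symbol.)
X → d a X: starts with d
P → id d: starts with id
F → P id id: starts with P
P → ε: starts with ε
X → F: starts with F

No direct left recursion found.

Answer: No direct left recursion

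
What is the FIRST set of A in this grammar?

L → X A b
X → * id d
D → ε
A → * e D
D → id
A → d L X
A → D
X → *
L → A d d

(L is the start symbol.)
FIRST sets of the other non-terminals involved (by the same procedure, iterated to a fixed point):
  FIRST(D) = { 'id', ε }

From A → * e D:
  - '*' is a terminal: add '*' and stop
From A → d L X:
  - d is a terminal: add 'd' and stop
From A → D:
  - D is a non-terminal: add FIRST(D) \ {ε} = { 'id' }
    D is nullable and nothing follows, so the whole right-hand side can vanish: ε ∈ FIRST(A)

Collecting: FIRST(A) = { '*', 'd', 'id', ε }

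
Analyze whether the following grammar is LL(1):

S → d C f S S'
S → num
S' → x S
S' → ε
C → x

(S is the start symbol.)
No. Predict set conflict for S': { 'x' }

Relevant sets:
  FOLLOW(S') = { $, 'x' }

For S:
  PREDICT(S → d C f S S') = { 'd' }
  PREDICT(S → num) = { 'num' }
For S':
  PREDICT(S' → x S) = { 'x' }
  PREDICT(S' → ε) = { $, 'x' }
C has a single production, so nothing to check there.

Conflict found: Predict set conflict for S': { 'x' }
The grammar is NOT LL(1).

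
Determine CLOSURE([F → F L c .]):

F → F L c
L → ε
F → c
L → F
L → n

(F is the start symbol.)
To compute CLOSURE, for each item [A → α.Bβ] where B is a non-terminal, add [B → .γ] for all productions B → γ; repeat for the newly added items until nothing changes.

Start with: [F → F L c .]
The dot is at the end, so nothing is added.

CLOSURE = { [F → F L c .] }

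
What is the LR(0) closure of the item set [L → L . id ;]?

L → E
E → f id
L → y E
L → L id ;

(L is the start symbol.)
{ [L → L . id ;] }

Start with: [L → L . id ;]
The dot precedes the terminal id, so nothing is added.

CLOSURE = { [L → L . id ;] }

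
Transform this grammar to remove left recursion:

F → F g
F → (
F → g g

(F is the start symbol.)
F → ( F'
F → g g F'
F' → g F'
F' → ε

F is directly left-recursive. The standard transformation for
  A → A α₁ | ... | A α_m | β₁ | ... | β_n
is
  A  → β₁ A' | ... | β_n A'
  A' → α₁ A' | ... | α_m A' | ε

F → ( becomes F → ( F'
F → g g becomes F → g g F'
F → F g becomes F' → g F'
Add F' → ε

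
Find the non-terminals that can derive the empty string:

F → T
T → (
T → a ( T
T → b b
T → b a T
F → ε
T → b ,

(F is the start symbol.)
ε-productions: F → ε
So F is immediately nullable.
No further non-terminal can be added: every production for the remaining non-terminals contains a terminal or a non-nullable non-terminal.
Nullable = { 'F' }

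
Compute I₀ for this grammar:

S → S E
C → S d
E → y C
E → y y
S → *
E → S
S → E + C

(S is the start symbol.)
{ [E → . S], [E → . y C], [E → . y y], [S → . *], [S → . E + C], [S → . S E], [S' → . S] }

First, augment the grammar with S' → S
I₀ = CLOSURE({ [S' → . S] }):
  [S' → . S] has the dot before S: add [S → . S E], [S → . *], [S → . E + C]
  [S → . E + C] has the dot before E: add [E → . y C], [E → . y y], [E → . S]
No further items can be added.

I₀ = { [E → . S], [E → . y C], [E → . y y], [S → . *], [S → . E + C], [S → . S E], [S' → . S] }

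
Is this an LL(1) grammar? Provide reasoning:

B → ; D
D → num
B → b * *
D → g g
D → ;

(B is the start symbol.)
Yes, the grammar is LL(1).

For B:
  PREDICT(B → ';' D) = { ';' }
  PREDICT(B → b '*' '*') = { 'b' }
For D:
  PREDICT(D → num) = { 'num' }
  PREDICT(D → g g) = { 'g' }
  PREDICT(D → ';') = { ';' }

All predict sets are disjoint. The grammar IS LL(1).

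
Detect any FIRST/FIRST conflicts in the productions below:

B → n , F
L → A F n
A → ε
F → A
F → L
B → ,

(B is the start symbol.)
A FIRST/FIRST conflict occurs when two productions N → α and N → β for the same non-terminal have FIRST(α) ∩ FIRST(β) ≠ ∅ (with ε ∈ FIRST of a nullable right-hand side, so two nullable alternatives also conflict).

FIRST sets of the non-terminals at (or reachable through a nullable prefix from) the front of some alternative:
  FIRST(A) = { ε }
  FIRST(L) = { 'n' }

Productions for B:
  B → n , F: FIRST = { 'n' }
  B → ,: FIRST = { ',' }
Productions for F:
  F → A: FIRST = { ε }
  F → L: FIRST = { 'n' }
L, A have only one production, so no FIRST/FIRST conflict is possible there.

All alternatives of each non-terminal have pairwise disjoint FIRST sets.

Answer: No FIRST/FIRST conflicts.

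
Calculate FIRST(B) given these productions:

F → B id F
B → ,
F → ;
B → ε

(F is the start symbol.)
From B → ,:
  - ',' is a terminal: add ',' and stop
From B → ε:
  - ε-production, so ε ∈ FIRST(B)

Collecting: FIRST(B) = { ',', ε }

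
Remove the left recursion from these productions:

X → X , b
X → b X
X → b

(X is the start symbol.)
X is directly left-recursive. The standard transformation for
  A → A α₁ | ... | A α_m | β₁ | ... | β_n
is
  A  → β₁ A' | ... | β_n A'
  A' → α₁ A' | ... | α_m A' | ε

X → b X becomes X → b X X'
X → b becomes X → b X'
X → X , b becomes X' → , b X'
Add X' → ε

Resulting grammar:
X → b X X'
X → b X'
X' → , b X'
X' → ε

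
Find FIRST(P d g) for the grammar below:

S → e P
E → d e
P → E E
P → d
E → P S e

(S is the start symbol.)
FIRST sets of the non-terminals involved (from the grammar, by fixed-point iteration):
  FIRST(P) = { 'd' }

To compute FIRST(P d g), process the symbols left to right:
Symbol P is a non-terminal. Add FIRST(P) \ {ε} = { 'd' }
P is not nullable (ε ∉ FIRST(P)), so stop here.
FIRST(P d g) = { 'd' }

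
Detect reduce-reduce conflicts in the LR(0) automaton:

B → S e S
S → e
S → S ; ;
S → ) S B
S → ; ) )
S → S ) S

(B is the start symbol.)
No reduce-reduce conflicts

Augment with B' → B and build the canonical LR(0) collection (I0 = CLOSURE({[B' → . B]}), then GOTO on every symbol after a dot until no new states appear). It has 19 states:
  I0: { [B → . S e S], [B' → . B], [S → . ) S B], [S → . ; ) )], [S → . S ) S], [S → . S ; ;], [S → . e] }  — shift
  I1: { [S → ) . S B], [S → . ) S B], [S → . ; ) )], [S → . S ) S], [S → . S ; ;], [S → . e] }  — shift
  I2: { [S → ; . ) )] }  — shift
  I3: { [B' → B .] }  — accept
  I4: { [B → S . e S], [S → S . ) S], [S → S . ; ;] }  — shift
  I5: { [S → e .] }  — reduce
  I6: { [S → . ) S B], [S → . ; ) )], [S → . S ) S], [S → . S ; ;], [S → . e], [S → S ) . S] }  — shift
  I7: { [S → S ; . ;] }  — shift
  I8: { [B → S e . S], [S → . ) S B], [S → . ; ) )], [S → . S ) S], [S → . S ; ;], [S → . e] }  — shift
  I9: { [B → S e S .], [S → S . ) S], [S → S . ; ;] }  — shift, reduce
  I10: { [S → S ; ; .] }  — reduce
  I11: { [S → S ) S .], [S → S . ) S], [S → S . ; ;] }  — shift, reduce
  I12: { [S → ; ) . )] }  — shift
  I13: { [S → ; ) ) .] }  — reduce
  I14: { [B → . S e S], [S → ) S . B], [S → . ) S B], [S → . ; ) )], [S → . S ) S], [S → . S ; ;], [S → . e], [S → S . ) S], [S → S . ; ;] }  — shift
  I15: { [S → ) . S B], [S → . ) S B], [S → . ; ) )], [S → . S ) S], [S → . S ; ;], [S → . e], [S → S ) . S] }  — shift
  I16: { [S → ; . ) )], [S → S ; . ;] }  — shift
  I17: { [S → ) S B .] }  — reduce
  I18: { [B → . S e S], [S → ) S . B], [S → . ) S B], [S → . ; ) )], [S → . S ) S], [S → . S ; ;], [S → . e], [S → S ) S .], [S → S . ) S], [S → S . ; ;] }  — shift, reduce

No state contains more than one complete item.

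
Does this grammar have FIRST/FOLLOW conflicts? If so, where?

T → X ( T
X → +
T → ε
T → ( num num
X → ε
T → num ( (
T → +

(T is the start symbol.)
No FIRST/FOLLOW conflicts.

A FIRST/FOLLOW conflict occurs when a non-terminal N has a nullable alternative N → β (β ⇒* ε) and another alternative N → α with FIRST(α) ∩ FOLLOW(N) ≠ ∅: on such a lookahead the parser cannot decide between expanding α and letting N vanish via β.

Nullable non-terminals: T, X.
FIRST sets used below: FIRST(X) = { '+', ε }

T: nullable alternative(s) T → ε; FOLLOW(T) = { $ }
  T → X ( T: FIRST \ {ε} = { '(', '+' } — disjoint from FOLLOW(T)
  T → ε: FIRST \ {ε} = { } — this is the only nullable alternative, skip
  T → ( num num: FIRST \ {ε} = { '(' } — disjoint from FOLLOW(T)
  T → num ( (: FIRST \ {ε} = { 'num' } — disjoint from FOLLOW(T)
  T → +: FIRST \ {ε} = { '+' } — disjoint from FOLLOW(T)

X: nullable alternative(s) X → ε; FOLLOW(X) = { '(' }
  X → +: FIRST \ {ε} = { '+' } — disjoint from FOLLOW(X)
  X → ε: FIRST \ {ε} = { } — this is the only nullable alternative, skip

No FIRST/FOLLOW conflicts found.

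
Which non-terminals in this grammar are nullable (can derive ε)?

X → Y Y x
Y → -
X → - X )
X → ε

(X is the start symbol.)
{ 'X' }

A non-terminal is nullable if it can derive ε (the empty string): either it has an ε-production, or it has a production whose right-hand side consists entirely of nullable non-terminals.

ε-productions: X → ε
So X is immediately nullable.
No further non-terminal can be added: every production for the remaining non-terminals contains a terminal or a non-nullable non-terminal.
Nullable = { 'X' }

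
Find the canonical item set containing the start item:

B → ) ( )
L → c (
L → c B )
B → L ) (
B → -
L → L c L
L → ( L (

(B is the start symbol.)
First, augment the grammar with B' → B
I₀ = CLOSURE({ [B' → . B] }):
  [B' → . B] has the dot before B: add [B → . ) ( )], [B → . L ) (], [B → . -]
  [B → . L ) (] has the dot before L: add [L → . c (], [L → . c B )], [L → . L c L], [L → . ( L (]
No further items can be added.

I₀ = { [B → . ) ( )], [B → . -], [B → . L ) (], [B' → . B], [L → . ( L (], [L → . L c L], [L → . c (], [L → . c B )] }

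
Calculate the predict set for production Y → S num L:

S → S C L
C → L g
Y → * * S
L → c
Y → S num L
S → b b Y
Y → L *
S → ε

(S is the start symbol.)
PREDICT(Y → S num L) = (FIRST(RHS) \ {ε}) ∪ (FOLLOW(Y) if ε ∈ FIRST(RHS), i.e. RHS ⇒* ε)
FIRST(S) = { 'b', 'c', ε }
FIRST(S num L) = { 'b', 'c', 'num' }
ε ∉ FIRST(S num L), so FOLLOW(Y) is not added.
PREDICT(Y → S num L) = { 'b', 'c', 'num' }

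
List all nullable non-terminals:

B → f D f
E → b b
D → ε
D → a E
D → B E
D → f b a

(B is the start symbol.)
{ 'D' }

A non-terminal is nullable if it can derive ε (the empty string): either it has an ε-production, or it has a production whose right-hand side consists entirely of nullable non-terminals.

ε-productions: D → ε
So D is immediately nullable.
No further non-terminal can be added: every production for the remaining non-terminals contains a terminal or a non-nullable non-terminal.
Nullable = { 'D' }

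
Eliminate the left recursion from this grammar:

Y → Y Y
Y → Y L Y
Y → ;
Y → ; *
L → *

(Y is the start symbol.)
Y → ; Y'
Y → ; * Y'
Y' → Y Y'
Y' → L Y Y'
Y' → ε
L → *

Y is directly left-recursive. The standard transformation for
  A → A α₁ | ... | A α_m | β₁ | ... | β_n
is
  A  → β₁ A' | ... | β_n A'
  A' → α₁ A' | ... | α_m A' | ε

Y → ; becomes Y → ; Y'
Y → ; * becomes Y → ; * Y'
Y → Y Y becomes Y' → Y Y'
Y → Y L Y becomes Y' → L Y Y'
Add Y' → ε

Productions for other non-terminals are unchanged:
  L → *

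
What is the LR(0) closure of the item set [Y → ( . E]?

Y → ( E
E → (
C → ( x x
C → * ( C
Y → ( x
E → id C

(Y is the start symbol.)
{ [E → . (], [E → . id C], [Y → ( . E] }

To compute CLOSURE, for each item [A → α.Bβ] where B is a non-terminal, add [B → .γ] for all productions B → γ; repeat for the newly added items until nothing changes.

Start with: [Y → ( . E]
  [Y → ( . E] has the dot before E: add [E → . (], [E → . id C]
No further items can be added.

CLOSURE = { [E → . (], [E → . id C], [Y → ( . E] }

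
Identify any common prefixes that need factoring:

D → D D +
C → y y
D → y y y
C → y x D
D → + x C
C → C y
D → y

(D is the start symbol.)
Yes, D has productions with common prefix 'y'; C has productions with common prefix 'y'

Left-factoring is needed when two productions for the same non-terminal
share a common prefix on the right-hand side.

Productions for D:
  D → D D +
  D → y y y
  D → + x C
  D → y
Productions for C:
  C → y y
  C → y x D
  C → C y

Found common prefix 'y' in productions for D
Found common prefix 'y' in productions for C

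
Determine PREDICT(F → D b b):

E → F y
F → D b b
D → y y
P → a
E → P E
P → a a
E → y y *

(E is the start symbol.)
PREDICT(F → D b b) = (FIRST(RHS) \ {ε}) ∪ (FOLLOW(F) if ε ∈ FIRST(RHS), i.e. RHS ⇒* ε)
FIRST(D) = { 'y' }
FIRST(D b b) = { 'y' }
ε ∉ FIRST(D b b), so FOLLOW(F) is not added.
PREDICT(F → D b b) = { 'y' }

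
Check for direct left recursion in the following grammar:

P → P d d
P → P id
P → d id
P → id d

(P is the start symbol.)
Yes, P is left-recursive

P → P d d: LEFT RECURSIVE (starts with P)
P → P id: LEFT RECURSIVE (starts with P)
P → d id: starts with d
P → id d: starts with id

The grammar has direct left recursion on: P.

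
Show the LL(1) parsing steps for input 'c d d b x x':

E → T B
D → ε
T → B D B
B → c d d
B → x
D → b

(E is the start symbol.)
Stack is shown with the top on the left.

Stack          Input          Action
------------------------------------
E $            c d d b x x $  output E → T B
T B $          c d d b x x $  output T → B D B
B D B B $      c d d b x x $  output B → c d d
c d d D B B $  c d d b x x $  match 'c'
d d D B B $    d d b x x $    match 'd'
d D B B $      d b x x $      match 'd'
D B B $        b x x $        output D → b
b B B $        b x x $        match 'b'
B B $          x x $          output B → x
x B $          x x $          match 'x'
B $            x $            output B → x
x $            x $            match 'x'
$              $              accept

The string is accepted.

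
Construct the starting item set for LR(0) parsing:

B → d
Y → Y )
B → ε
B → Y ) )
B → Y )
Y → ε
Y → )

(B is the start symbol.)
First, augment the grammar with B' → B
I₀ = CLOSURE({ [B' → . B] }):
  [B' → . B] has the dot before B: add [B → . d], [B → .], [B → . Y ) )], [B → . Y )]
  [B → . Y ) )] has the dot before Y: add [Y → . Y )], [Y → .], [Y → . )]
No further items can be added.

I₀ = { [B → . Y ) )], [B → . Y )], [B → . d], [B → .], [B' → . B], [Y → . )], [Y → . Y )], [Y → .] }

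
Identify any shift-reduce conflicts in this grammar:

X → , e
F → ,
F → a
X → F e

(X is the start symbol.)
A shift-reduce conflict occurs when an LR(0) state has both:
  - a complete (reduce) item [A → α .] (dot at the end), and
  - a shift item [B → β . c γ] (dot before a terminal).

Augment with X' → X and build the canonical LR(0) collection (I0 = CLOSURE({[X' → . X]}), then GOTO on every symbol after a dot until no new states appear). It has 7 states:
  I0: { [F → . ,], [F → . a], [X → . , e], [X → . F e], [X' → . X] }  — shift
  I1: { [F → , .], [X → , . e] }  — shift, reduce
  I2: { [X → F . e] }  — shift
  I3: { [X' → X .] }  — accept
  I4: { [F → a .] }  — reduce
  I5: { [X → F e .] }  — reduce
  I6: { [X → , e .] }  — reduce

I1 contains reduce item [F → , .] and shift item [X → , . e] — shift-reduce conflict.

Answer: Yes — I1: [F → , .] vs [X → , . e]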